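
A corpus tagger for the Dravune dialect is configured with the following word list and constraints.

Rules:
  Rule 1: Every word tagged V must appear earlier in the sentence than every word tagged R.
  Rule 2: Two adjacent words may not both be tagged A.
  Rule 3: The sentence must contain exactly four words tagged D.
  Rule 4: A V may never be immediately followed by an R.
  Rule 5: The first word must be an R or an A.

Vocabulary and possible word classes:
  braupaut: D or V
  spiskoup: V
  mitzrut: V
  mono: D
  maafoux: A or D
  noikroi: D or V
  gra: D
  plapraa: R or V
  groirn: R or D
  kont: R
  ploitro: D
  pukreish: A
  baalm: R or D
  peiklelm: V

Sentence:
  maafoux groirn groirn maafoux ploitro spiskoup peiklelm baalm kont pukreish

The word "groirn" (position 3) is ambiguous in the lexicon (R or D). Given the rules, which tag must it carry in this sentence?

Candidates per position — 1:maafoux {A,D}; 2:groirn {R,D}; 3:groirn {R,D}; 4:maafoux {A,D}; 5:ploitro {D}; 6:spiskoup {V}; 7:peiklelm {V}; 8:baalm {R,D}; 9:kont {R}; 10:pukreish {A}.
Position 1: tagging it D would leave rule 5 unsatisfiable, so it must be A.
Position 2: tagging it R would leave rule 1 unsatisfiable, so it must be D.
Position 3: tagging it R would leave rule 1 unsatisfiable, so it must be D.
Position 8: tagging it R would leave rule 4 unsatisfiable, so it must be D.
Position 4: tagging it D would leave rule 3 unsatisfiable, so it must be A.
The only consistent sequence is: A D D A D V V D R A.
Check: rule 1 ✓; rule 2 ✓; rule 3 ✓; rule 4 ✓; rule 5 ✓.

D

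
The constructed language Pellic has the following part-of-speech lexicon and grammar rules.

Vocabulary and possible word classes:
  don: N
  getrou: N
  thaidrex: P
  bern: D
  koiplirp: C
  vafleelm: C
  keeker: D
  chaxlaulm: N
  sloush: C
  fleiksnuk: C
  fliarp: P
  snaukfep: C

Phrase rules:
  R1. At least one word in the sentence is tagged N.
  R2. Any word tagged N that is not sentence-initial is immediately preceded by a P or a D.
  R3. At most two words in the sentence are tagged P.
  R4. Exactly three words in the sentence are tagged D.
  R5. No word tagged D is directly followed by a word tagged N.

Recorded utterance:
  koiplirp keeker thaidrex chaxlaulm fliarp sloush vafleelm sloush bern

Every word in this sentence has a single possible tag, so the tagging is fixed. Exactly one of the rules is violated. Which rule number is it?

4

Fixed tagging: C D P N P C C C D.
Checking each rule: R1 ✓, R2 ✓, R3 ✓, R4 ✗, R5 ✓.
Only rule 4 fails.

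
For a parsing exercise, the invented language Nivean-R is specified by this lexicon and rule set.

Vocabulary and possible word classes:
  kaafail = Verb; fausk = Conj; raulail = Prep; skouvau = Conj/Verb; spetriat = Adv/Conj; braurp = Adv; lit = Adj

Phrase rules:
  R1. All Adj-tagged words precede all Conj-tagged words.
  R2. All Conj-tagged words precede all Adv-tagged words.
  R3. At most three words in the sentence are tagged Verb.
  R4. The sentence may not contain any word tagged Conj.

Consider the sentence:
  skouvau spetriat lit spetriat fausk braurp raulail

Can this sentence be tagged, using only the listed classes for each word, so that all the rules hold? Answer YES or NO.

NO

Candidates per position — 1:skouvau {Conj,Verb}; 2:spetriat {Adv,Conj}; 3:lit {Adj}; 4:spetriat {Adv,Conj}; 5:fausk {Conj}; 6:braurp {Adv}; 7:raulail {Prep}.
Rule 4 cannot be satisfied by any choice of tags from the lexicon.
So there is no consistent tagging.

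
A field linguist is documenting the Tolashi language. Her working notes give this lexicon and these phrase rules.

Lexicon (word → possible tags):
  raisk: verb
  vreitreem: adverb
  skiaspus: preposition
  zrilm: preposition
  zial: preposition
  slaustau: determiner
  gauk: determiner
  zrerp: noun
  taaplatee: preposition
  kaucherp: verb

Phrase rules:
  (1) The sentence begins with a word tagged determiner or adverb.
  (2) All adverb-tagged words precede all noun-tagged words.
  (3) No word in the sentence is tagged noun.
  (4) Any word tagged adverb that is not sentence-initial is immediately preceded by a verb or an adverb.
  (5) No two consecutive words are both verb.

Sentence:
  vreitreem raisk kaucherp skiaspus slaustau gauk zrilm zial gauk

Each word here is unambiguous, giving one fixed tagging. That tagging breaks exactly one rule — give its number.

Fixed tagging: adverb verb verb preposition determiner determiner preposition preposition determiner.
Rule check: R1 ok, R2 ok, R3 ok, R4 ok, R5 fails.
Only rule 5 fails.

5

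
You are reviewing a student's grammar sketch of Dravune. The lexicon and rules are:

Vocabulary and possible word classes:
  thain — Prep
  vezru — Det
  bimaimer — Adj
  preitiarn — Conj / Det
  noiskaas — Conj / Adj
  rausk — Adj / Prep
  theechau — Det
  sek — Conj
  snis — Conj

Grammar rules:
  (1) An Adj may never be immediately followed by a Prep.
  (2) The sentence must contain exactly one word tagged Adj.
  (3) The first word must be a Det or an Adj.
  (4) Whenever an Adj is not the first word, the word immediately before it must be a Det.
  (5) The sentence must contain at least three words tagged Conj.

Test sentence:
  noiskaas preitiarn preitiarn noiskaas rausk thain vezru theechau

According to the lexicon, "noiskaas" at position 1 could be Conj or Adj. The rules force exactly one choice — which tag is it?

Candidates per position — 1:noiskaas {Conj,Adj}; 2:preitiarn {Conj,Det}; 3:preitiarn {Conj,Det}; 4:noiskaas {Conj,Adj}; 5:rausk {Adj,Prep}; 6:thain {Prep}; 7:vezru {Det}; 8:theechau {Det}.
If word 1 were Conj, no tagging could satisfy rule 3; so word 1 is Adj.
If word 2 were Det, no tagging could satisfy rule 5; so word 2 is Conj.
If word 3 were Det, no tagging could satisfy rule 5; so word 3 is Conj.
If word 4 were Adj, no tagging could satisfy rule 1; so word 4 is Conj.
If word 5 were Adj, no tagging could satisfy rule 1; so word 5 is Prep.
So the tagging must be: Adj Conj Conj Conj Prep Prep Det Det.
Rule-by-rule: rule 1 ok; rule 2 ok; rule 3 ok; rule 4 ok; rule 5 ok.

Adj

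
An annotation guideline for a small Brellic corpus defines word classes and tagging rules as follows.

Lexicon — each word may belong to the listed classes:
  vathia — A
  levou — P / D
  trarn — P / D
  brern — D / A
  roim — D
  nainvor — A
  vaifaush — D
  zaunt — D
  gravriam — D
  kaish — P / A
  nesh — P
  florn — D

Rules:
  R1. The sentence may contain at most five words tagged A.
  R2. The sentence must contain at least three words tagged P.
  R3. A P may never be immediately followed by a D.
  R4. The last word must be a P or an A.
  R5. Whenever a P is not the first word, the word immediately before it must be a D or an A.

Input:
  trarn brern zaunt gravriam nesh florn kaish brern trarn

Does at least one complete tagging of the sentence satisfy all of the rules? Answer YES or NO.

NO

Candidates per position — 1:trarn {P,D}; 2:brern {D,A}; 3:zaunt {D}; 4:gravriam {D}; 5:nesh {P}; 6:florn {D}; 7:kaish {P,A}; 8:brern {D,A}; 9:trarn {P,D}.
Rule 3 cannot be satisfied by any choice of tags from the lexicon.
So there is no consistent tagging.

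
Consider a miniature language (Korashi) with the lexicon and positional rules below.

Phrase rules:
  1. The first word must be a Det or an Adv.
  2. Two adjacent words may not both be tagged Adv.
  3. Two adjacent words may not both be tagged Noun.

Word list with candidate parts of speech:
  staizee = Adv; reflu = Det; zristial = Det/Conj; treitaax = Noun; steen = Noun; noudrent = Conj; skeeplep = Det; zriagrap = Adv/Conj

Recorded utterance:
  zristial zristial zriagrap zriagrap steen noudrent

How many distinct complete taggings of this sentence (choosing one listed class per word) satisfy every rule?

6

Candidates per position — 1:zristial {Det,Conj}; 2:zristial {Det,Conj}; 3:zriagrap {Adv,Conj}; 4:zriagrap {Adv,Conj}; 5:steen {Noun}; 6:noudrent {Conj}.
There are 16 candidate sequences in total.
Checking each against the rules leaves 6 sequences.
Count = 6.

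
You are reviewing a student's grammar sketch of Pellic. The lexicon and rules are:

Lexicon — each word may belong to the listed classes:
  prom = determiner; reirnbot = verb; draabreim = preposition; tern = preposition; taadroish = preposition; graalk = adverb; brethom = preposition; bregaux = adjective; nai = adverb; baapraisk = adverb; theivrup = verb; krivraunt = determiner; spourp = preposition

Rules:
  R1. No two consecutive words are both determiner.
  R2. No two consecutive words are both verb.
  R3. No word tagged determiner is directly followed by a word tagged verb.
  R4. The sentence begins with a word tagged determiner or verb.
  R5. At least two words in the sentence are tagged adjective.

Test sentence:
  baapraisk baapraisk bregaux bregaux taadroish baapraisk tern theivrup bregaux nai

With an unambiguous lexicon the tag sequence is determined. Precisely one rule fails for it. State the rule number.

Fixed tagging: adverb adverb adjective adjective preposition adverb preposition verb adjective adverb.
Checking each rule: R1 pass, R2 pass, R3 pass, R4 fail, R5 pass.
Only rule 4 fails.

4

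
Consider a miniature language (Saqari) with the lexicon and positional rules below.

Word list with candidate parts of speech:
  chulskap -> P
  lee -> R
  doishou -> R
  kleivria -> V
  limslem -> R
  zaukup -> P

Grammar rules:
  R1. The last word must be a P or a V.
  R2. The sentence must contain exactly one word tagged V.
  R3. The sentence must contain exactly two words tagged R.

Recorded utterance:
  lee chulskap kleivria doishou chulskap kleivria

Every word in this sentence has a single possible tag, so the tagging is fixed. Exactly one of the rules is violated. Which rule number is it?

Fixed tagging: R P V R P V.
Rule check: R1 holds, R2 violated, R3 holds.
Only rule 2 fails.

2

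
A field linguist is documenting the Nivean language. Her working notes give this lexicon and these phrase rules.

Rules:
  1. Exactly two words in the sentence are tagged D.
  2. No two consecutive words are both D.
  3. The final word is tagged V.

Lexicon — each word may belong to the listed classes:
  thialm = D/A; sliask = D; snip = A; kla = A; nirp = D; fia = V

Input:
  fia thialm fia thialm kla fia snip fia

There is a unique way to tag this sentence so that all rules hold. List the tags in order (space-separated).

Candidates per position — 1:fia {V}; 2:thialm {D,A}; 3:fia {V}; 4:thialm {D,A}; 5:kla {A}; 6:fia {V}; 7:snip {A}; 8:fia {V}.
Position 2: tagging it A would leave rule 1 unsatisfiable, so it must be D.
Position 4: tagging it A would leave rule 1 unsatisfiable, so it must be D.
That leaves exactly one tagging: V D V D A V A V.
Check: rule 1 ✓; rule 2 ✓; rule 3 ✓.

V D V D A V A V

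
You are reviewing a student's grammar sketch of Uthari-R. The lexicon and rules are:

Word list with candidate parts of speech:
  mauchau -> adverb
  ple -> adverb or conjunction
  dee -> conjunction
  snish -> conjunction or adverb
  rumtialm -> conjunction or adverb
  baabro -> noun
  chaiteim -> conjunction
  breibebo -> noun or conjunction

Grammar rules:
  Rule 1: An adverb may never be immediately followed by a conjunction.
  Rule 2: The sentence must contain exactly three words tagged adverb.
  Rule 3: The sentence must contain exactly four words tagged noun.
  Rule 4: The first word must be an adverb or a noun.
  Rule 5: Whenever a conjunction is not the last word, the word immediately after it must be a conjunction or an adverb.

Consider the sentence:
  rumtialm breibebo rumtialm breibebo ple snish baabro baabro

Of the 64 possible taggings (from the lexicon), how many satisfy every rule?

Candidates per position — 1:rumtialm {conjunction,adverb}; 2:breibebo {noun,conjunction}; 3:rumtialm {conjunction,adverb}; 4:breibebo {noun,conjunction}; 5:ple {adverb,conjunction}; 6:snish {conjunction,adverb}; 7:baabro {noun}; 8:baabro {noun}.
There are 64 candidate sequences in total.
The sequences that satisfy every rule: adverb noun adverb noun conjunction adverb noun noun.
Count = 1.

1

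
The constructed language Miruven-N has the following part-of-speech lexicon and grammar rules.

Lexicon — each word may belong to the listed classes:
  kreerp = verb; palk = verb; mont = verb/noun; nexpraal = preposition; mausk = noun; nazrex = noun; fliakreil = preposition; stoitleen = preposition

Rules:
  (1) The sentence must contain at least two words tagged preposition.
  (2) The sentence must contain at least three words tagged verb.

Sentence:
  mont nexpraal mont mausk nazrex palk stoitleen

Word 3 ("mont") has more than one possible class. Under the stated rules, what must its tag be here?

verb

Candidates per position — 1:mont {verb,noun}; 2:nexpraal {preposition}; 3:mont {verb,noun}; 4:mausk {noun}; 5:nazrex {noun}; 6:palk {verb}; 7:stoitleen {preposition}.
Position 1: noun is ruled out by rule 2; that leaves verb.
Position 3: noun is ruled out by rule 2; that leaves verb.
The unique satisfying tagging is: verb preposition verb noun noun verb preposition.
Verifying each rule — rule 1 satisfied; rule 2 satisfied.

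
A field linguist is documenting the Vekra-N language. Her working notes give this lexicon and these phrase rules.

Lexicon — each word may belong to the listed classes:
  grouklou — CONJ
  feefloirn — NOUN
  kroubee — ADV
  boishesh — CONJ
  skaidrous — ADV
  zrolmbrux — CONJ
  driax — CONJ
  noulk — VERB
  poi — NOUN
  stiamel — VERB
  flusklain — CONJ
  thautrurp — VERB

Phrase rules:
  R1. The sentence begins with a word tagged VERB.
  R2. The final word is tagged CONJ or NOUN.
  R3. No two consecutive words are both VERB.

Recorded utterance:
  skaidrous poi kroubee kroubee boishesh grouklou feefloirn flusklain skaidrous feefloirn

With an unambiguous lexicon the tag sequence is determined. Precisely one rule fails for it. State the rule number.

Fixed tagging: ADV NOUN ADV ADV CONJ CONJ NOUN CONJ ADV NOUN.
Checking each rule: R1 ✗, R2 ✓, R3 ✓.
Only rule 1 fails.

1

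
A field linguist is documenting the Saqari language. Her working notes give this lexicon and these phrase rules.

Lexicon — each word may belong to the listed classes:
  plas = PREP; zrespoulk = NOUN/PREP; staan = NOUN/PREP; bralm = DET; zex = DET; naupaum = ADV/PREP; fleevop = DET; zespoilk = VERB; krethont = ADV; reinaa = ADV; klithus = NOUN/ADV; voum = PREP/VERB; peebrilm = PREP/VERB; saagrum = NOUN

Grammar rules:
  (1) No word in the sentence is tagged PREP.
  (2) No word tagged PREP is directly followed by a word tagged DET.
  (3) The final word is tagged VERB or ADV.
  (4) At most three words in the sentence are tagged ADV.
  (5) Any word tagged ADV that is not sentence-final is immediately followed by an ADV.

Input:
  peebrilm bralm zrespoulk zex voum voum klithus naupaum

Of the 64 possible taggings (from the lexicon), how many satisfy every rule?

2

Candidates per position — 1:peebrilm {PREP,VERB}; 2:bralm {DET}; 3:zrespoulk {NOUN,PREP}; 4:zex {DET}; 5:voum {PREP,VERB}; 6:voum {PREP,VERB}; 7:klithus {NOUN,ADV}; 8:naupaum {ADV,PREP}.
There are 64 candidate sequences in total.
The sequences that satisfy every rule: VERB DET NOUN DET VERB VERB NOUN ADV; VERB DET NOUN DET VERB VERB ADV ADV.
Count = 2.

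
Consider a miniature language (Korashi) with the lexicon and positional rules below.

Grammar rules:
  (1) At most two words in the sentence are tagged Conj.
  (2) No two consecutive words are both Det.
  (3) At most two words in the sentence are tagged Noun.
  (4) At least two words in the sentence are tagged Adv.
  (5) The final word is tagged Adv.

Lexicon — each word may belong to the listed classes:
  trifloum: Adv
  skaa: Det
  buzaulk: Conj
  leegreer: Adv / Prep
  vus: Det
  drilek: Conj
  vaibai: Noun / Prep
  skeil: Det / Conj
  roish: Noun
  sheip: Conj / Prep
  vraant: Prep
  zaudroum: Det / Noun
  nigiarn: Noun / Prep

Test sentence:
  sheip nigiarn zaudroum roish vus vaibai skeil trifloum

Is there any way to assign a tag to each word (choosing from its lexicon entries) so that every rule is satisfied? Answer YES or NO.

NO

Candidates per position — 1:sheip {Conj,Prep}; 2:nigiarn {Noun,Prep}; 3:zaudroum {Det,Noun}; 4:roish {Noun}; 5:vus {Det}; 6:vaibai {Noun,Prep}; 7:skeil {Det,Conj}; 8:trifloum {Adv}.
Rule 4 cannot be satisfied by any choice of tags from the lexicon.
So there is no consistent tagging.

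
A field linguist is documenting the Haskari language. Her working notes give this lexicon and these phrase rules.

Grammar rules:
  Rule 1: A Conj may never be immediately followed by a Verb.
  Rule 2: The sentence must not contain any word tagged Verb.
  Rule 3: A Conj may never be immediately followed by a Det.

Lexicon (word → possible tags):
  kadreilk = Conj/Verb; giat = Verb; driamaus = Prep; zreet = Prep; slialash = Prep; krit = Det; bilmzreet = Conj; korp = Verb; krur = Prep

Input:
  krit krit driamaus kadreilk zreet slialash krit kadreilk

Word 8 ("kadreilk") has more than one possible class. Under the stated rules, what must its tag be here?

Conj

Candidates per position — 1:krit {Det}; 2:krit {Det}; 3:driamaus {Prep}; 4:kadreilk {Conj,Verb}; 5:zreet {Prep}; 6:slialash {Prep}; 7:krit {Det}; 8:kadreilk {Conj,Verb}.
Position 4: tagging it Verb would leave rule 2 unsatisfiable, so it must be Conj.
Position 8: tagging it Verb would leave rule 2 unsatisfiable, so it must be Conj.
The only consistent sequence is: Det Det Prep Conj Prep Prep Det Conj.
Checking: rule 1 holds; rule 2 holds; rule 3 holds.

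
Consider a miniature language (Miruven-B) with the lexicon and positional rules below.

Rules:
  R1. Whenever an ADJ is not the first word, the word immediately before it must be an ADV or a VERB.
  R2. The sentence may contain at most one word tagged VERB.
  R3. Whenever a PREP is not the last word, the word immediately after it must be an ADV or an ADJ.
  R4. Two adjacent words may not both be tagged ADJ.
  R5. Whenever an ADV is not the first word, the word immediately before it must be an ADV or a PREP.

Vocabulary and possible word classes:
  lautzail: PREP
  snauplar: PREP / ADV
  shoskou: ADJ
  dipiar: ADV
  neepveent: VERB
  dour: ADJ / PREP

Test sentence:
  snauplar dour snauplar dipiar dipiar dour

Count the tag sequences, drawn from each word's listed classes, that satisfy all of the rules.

Candidates per position — 1:snauplar {PREP,ADV}; 2:dour {ADJ,PREP}; 3:snauplar {PREP,ADV}; 4:dipiar {ADV}; 5:dipiar {ADV}; 6:dour {ADJ,PREP}.
There are 16 candidate sequences in total.
The sequences that satisfy every rule: ADV ADJ PREP ADV ADV ADJ; ADV ADJ PREP ADV ADV PREP; ADV PREP ADV ADV ADV ADJ; ADV PREP ADV ADV ADV PREP.
Count = 4.

4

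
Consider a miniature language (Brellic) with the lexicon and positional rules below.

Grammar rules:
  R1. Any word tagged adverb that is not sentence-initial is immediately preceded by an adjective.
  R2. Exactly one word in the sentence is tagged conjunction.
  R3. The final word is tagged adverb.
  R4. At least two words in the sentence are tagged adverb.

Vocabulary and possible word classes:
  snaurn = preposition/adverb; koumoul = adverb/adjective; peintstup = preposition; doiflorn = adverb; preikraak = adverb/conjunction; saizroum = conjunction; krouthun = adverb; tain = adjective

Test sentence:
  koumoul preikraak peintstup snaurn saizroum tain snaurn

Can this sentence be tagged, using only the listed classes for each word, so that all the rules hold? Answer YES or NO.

YES

Candidates per position — 1:koumoul {adverb,adjective}; 2:preikraak {adverb,conjunction}; 3:peintstup {preposition}; 4:snaurn {preposition,adverb}; 5:saizroum {conjunction}; 6:tain {adjective}; 7:snaurn {preposition,adverb}.
One satisfying assignment: adjective adverb preposition preposition conjunction adjective adverb.
Check: rule 1 ok; rule 2 ok; rule 3 ok; rule 4 ok.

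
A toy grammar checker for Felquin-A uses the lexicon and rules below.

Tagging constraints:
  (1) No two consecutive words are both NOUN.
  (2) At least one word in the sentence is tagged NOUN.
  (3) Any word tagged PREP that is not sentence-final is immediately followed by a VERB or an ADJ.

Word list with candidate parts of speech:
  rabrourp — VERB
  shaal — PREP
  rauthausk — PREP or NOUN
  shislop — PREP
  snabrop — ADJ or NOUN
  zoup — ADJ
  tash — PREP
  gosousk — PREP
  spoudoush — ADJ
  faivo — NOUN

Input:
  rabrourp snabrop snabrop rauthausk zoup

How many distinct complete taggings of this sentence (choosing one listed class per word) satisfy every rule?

4

Candidates per position — 1:rabrourp {VERB}; 2:snabrop {ADJ,NOUN}; 3:snabrop {ADJ,NOUN}; 4:rauthausk {PREP,NOUN}; 5:zoup {ADJ}.
There are 8 candidate sequences in total.
The sequences that satisfy every rule: VERB ADJ ADJ NOUN ADJ; VERB ADJ NOUN PREP ADJ; VERB NOUN ADJ PREP ADJ; VERB NOUN ADJ NOUN ADJ.
Count = 4.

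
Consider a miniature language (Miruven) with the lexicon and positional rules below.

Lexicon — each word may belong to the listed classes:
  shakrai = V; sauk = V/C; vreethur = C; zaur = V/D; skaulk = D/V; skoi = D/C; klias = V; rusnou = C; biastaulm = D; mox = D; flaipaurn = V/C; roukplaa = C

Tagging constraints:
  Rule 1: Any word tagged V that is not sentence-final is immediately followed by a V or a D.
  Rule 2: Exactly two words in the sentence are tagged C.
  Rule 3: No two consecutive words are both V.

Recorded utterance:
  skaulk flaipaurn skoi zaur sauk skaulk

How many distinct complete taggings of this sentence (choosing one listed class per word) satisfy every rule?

3

Candidates per position — 1:skaulk {D,V}; 2:flaipaurn {V,C}; 3:skoi {D,C}; 4:zaur {V,D}; 5:sauk {V,C}; 6:skaulk {D,V}.
There are 64 candidate sequences in total.
The sequences that satisfy every rule: D C D D C D; D C D D C V; D C C D V D.
Count = 3.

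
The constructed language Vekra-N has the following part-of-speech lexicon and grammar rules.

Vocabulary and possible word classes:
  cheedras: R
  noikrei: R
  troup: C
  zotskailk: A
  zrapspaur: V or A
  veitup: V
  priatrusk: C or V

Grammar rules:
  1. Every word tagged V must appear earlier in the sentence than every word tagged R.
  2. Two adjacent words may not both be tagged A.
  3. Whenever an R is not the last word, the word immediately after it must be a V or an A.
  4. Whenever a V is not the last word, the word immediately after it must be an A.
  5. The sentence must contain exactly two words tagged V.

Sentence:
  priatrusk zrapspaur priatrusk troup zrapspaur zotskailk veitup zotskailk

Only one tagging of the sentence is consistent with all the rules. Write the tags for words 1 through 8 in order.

C A C C V A V A

Candidates per position — 1:priatrusk {C,V}; 2:zrapspaur {V,A}; 3:priatrusk {C,V}; 4:troup {C}; 5:zrapspaur {V,A}; 6:zotskailk {A}; 7:veitup {V}; 8:zotskailk {A}.
At position 2, choosing V makes rule 4 impossible to satisfy; hence A.
At position 3, choosing V makes rule 4 impossible to satisfy; hence C.
At position 5, choosing A makes rule 2 impossible to satisfy; hence V.
At position 1, choosing V makes rule 5 impossible to satisfy; hence C.
So the tagging must be: C A C C V A V A.
Verifying each rule — rule 1 ✓; rule 2 ✓; rule 3 ✓; rule 4 ✓; rule 5 ✓.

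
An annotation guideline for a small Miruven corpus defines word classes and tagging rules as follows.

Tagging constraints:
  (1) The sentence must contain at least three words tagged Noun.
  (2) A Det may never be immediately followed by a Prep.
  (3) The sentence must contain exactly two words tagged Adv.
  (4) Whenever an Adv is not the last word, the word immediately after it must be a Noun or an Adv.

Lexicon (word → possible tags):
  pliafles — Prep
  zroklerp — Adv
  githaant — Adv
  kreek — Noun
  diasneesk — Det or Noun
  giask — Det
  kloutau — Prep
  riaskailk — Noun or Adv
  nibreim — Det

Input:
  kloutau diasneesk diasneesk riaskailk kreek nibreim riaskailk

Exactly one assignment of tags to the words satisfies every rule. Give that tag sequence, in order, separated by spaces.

Candidates per position — 1:kloutau {Prep}; 2:diasneesk {Det,Noun}; 3:diasneesk {Det,Noun}; 4:riaskailk {Noun,Adv}; 5:kreek {Noun}; 6:nibreim {Det}; 7:riaskailk {Noun,Adv}.
Position 4: Noun is ruled out by rule 3; that leaves Adv.
Position 7: Noun is ruled out by rule 3; that leaves Adv.
Position 2: Det is ruled out by rule 1; that leaves Noun.
Position 3: Det is ruled out by rule 1; that leaves Noun.
So the tagging must be: Prep Noun Noun Adv Noun Det Adv.
Checking: rule 1 satisfied; rule 2 satisfied; rule 3 satisfied; rule 4 satisfied.

Prep Noun Noun Adv Noun Det Adv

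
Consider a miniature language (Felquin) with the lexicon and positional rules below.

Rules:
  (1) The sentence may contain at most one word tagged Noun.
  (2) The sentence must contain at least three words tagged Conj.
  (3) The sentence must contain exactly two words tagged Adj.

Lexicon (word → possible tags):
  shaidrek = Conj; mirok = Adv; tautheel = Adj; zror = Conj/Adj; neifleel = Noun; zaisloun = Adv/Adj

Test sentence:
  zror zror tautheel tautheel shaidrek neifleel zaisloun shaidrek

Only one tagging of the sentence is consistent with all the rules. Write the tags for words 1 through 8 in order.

Conj Conj Adj Adj Conj Noun Adv Conj

Candidates per position — 1:zror {Conj,Adj}; 2:zror {Conj,Adj}; 3:tautheel {Adj}; 4:tautheel {Adj}; 5:shaidrek {Conj}; 6:neifleel {Noun}; 7:zaisloun {Adv,Adj}; 8:shaidrek {Conj}.
Position 1: Adj is ruled out by rule 3; that leaves Conj.
Position 2: Adj is ruled out by rule 3; that leaves Conj.
Position 7: Adj is ruled out by rule 3; that leaves Adv.
The unique satisfying tagging is: Conj Conj Adj Adj Conj Noun Adv Conj.
Verifying each rule — rule 1 holds; rule 2 holds; rule 3 holds.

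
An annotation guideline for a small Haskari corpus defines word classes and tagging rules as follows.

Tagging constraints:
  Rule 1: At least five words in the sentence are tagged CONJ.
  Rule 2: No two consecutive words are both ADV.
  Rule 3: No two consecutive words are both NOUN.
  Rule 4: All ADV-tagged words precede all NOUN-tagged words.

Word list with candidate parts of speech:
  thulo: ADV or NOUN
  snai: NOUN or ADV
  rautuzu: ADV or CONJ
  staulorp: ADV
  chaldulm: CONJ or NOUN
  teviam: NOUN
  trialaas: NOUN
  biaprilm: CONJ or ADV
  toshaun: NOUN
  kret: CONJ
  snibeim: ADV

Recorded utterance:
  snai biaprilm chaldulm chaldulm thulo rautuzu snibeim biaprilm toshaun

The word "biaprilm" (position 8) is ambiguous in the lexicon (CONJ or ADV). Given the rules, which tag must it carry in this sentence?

Candidates per position — 1:snai {NOUN,ADV}; 2:biaprilm {CONJ,ADV}; 3:chaldulm {CONJ,NOUN}; 4:chaldulm {CONJ,NOUN}; 5:thulo {ADV,NOUN}; 6:rautuzu {ADV,CONJ}; 7:snibeim {ADV}; 8:biaprilm {CONJ,ADV}; 9:toshaun {NOUN}.
Position 1: NOUN is ruled out by rule 4; that leaves ADV.
Position 2: ADV is ruled out by rule 1; that leaves CONJ.
Position 3: NOUN is ruled out by rule 1; that leaves CONJ.
Position 4: NOUN is ruled out by rule 1; that leaves CONJ.
Position 5: NOUN is ruled out by rule 4; that leaves ADV.
Position 6: ADV is ruled out by rule 1; that leaves CONJ.
Position 8: ADV is ruled out by rule 1; that leaves CONJ.
The unique satisfying tagging is: ADV CONJ CONJ CONJ ADV CONJ ADV CONJ NOUN.
Rule-by-rule: rule 1 holds; rule 2 holds; rule 3 holds; rule 4 holds.

CONJ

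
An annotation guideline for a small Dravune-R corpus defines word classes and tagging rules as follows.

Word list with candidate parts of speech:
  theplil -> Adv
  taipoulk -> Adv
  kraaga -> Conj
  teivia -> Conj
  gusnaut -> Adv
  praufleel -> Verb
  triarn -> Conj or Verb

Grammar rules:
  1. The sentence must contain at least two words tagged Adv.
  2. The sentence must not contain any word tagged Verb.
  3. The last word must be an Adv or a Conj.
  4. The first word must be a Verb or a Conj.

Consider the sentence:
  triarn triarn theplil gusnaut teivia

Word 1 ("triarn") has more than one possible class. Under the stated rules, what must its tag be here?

Candidates per position — 1:triarn {Conj,Verb}; 2:triarn {Conj,Verb}; 3:theplil {Adv}; 4:gusnaut {Adv}; 5:teivia {Conj}.
If word 1 were Verb, no tagging could satisfy rule 2; so word 1 is Conj.
If word 2 were Verb, no tagging could satisfy rule 2; so word 2 is Conj.
The only consistent sequence is: Conj Conj Adv Adv Conj.
Verifying each rule — rule 1 holds; rule 2 holds; rule 3 holds; rule 4 holds.

Conj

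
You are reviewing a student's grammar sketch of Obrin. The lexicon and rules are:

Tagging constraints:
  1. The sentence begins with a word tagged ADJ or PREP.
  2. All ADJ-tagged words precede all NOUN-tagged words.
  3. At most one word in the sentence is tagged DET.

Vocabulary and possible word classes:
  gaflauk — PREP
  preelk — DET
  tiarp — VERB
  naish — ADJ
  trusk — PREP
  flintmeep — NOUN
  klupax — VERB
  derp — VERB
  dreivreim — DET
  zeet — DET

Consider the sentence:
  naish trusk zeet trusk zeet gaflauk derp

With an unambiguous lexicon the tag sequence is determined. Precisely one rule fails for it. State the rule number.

3

Fixed tagging: ADJ PREP DET PREP DET PREP VERB.
Checking each rule: R1 pass, R2 pass, R3 fail.
Only rule 3 fails.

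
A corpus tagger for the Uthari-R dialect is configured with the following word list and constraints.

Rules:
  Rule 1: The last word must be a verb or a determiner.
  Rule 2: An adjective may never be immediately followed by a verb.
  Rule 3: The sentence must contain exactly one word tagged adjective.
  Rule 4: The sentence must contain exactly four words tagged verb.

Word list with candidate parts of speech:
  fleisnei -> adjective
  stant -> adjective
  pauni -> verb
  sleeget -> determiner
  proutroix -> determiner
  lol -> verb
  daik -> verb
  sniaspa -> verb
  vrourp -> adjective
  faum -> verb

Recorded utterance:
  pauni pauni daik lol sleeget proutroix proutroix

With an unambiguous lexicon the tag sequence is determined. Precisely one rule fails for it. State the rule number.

3

Fixed tagging: verb verb verb verb determiner determiner determiner.
Applying the rules: R1 pass, R2 pass, R3 fail, R4 pass.
Only rule 3 fails.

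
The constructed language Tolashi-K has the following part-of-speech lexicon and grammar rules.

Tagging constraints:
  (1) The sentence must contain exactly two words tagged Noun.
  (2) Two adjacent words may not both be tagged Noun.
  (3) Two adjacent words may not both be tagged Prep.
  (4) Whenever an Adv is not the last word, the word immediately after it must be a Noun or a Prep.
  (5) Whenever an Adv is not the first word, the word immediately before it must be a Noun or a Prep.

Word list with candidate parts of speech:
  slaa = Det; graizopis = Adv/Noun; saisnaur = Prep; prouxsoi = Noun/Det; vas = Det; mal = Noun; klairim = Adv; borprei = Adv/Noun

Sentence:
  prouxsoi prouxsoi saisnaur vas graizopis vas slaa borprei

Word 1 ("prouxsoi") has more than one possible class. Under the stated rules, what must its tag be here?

Candidates per position — 1:prouxsoi {Noun,Det}; 2:prouxsoi {Noun,Det}; 3:saisnaur {Prep}; 4:vas {Det}; 5:graizopis {Adv,Noun}; 6:vas {Det}; 7:slaa {Det}; 8:borprei {Adv,Noun}.
At position 5, choosing Adv makes rule 4 impossible to satisfy; hence Noun.
At position 8, choosing Adv makes rule 5 impossible to satisfy; hence Noun.
At position 1, choosing Noun makes rule 1 impossible to satisfy; hence Det.
At position 2, choosing Noun makes rule 1 impossible to satisfy; hence Det.
The only consistent sequence is: Det Det Prep Det Noun Det Det Noun.
Checking: rule 1 ok; rule 2 ok; rule 3 ok; rule 4 ok; rule 5 ok.

Det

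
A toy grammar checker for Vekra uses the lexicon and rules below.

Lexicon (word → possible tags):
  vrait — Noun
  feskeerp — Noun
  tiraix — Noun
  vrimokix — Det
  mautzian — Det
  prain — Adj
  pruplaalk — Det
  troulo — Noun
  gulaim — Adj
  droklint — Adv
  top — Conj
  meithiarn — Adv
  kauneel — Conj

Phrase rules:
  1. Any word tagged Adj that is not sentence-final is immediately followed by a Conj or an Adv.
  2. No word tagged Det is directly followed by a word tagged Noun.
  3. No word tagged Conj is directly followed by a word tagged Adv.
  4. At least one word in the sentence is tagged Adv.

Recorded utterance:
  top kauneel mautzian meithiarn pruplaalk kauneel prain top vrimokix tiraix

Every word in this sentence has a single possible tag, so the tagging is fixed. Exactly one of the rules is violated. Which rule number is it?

Fixed tagging: Conj Conj Det Adv Det Conj Adj Conj Det Noun.
Checking each rule: R1 pass, R2 fail, R3 pass, R4 pass.
Only rule 2 fails.

2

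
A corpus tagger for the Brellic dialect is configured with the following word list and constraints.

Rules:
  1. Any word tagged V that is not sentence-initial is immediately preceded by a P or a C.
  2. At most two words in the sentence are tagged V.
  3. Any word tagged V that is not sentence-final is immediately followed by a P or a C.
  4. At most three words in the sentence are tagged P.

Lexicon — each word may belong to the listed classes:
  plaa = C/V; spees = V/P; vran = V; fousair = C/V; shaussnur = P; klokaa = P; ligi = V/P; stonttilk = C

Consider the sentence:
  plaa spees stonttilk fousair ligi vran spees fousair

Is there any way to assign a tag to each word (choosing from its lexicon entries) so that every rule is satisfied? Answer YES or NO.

YES

Candidates per position — 1:plaa {C,V}; 2:spees {V,P}; 3:stonttilk {C}; 4:fousair {C,V}; 5:ligi {V,P}; 6:vran {V}; 7:spees {V,P}; 8:fousair {C,V}.
One satisfying assignment: C V C C P V P C.
Rule-by-rule: rule 1 ✓; rule 2 ✓; rule 3 ✓; rule 4 ✓.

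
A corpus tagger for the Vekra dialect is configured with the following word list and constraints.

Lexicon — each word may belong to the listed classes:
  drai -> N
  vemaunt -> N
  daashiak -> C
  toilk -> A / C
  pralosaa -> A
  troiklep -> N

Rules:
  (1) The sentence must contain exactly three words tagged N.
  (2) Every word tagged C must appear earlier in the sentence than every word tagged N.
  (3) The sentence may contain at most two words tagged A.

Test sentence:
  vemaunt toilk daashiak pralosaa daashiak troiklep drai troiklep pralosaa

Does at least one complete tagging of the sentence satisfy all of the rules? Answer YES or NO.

Candidates per position — 1:vemaunt {N}; 2:toilk {A,C}; 3:daashiak {C}; 4:pralosaa {A}; 5:daashiak {C}; 6:troiklep {N}; 7:drai {N}; 8:troiklep {N}; 9:pralosaa {A}.
Rule 1 cannot be satisfied by any choice of tags from the lexicon.
So there is no consistent tagging.

NO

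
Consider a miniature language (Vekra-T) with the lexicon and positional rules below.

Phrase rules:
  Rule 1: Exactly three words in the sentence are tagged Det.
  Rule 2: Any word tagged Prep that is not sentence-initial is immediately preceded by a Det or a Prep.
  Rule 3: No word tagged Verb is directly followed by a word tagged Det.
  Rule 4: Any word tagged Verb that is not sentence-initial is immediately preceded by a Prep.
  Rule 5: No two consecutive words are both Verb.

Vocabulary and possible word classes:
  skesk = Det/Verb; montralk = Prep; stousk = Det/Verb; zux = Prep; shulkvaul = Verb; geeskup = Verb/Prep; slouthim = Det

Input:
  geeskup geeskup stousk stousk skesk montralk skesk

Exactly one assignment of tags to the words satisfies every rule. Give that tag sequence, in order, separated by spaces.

Prep Prep Det Det Det Prep Verb

Candidates per position — 1:geeskup {Verb,Prep}; 2:geeskup {Verb,Prep}; 3:stousk {Det,Verb}; 4:stousk {Det,Verb}; 5:skesk {Det,Verb}; 6:montralk {Prep}; 7:skesk {Det,Verb}.
If word 4 were Verb, no tagging could satisfy rule 4; so word 4 is Det.
If word 5 were Verb, no tagging could satisfy rule 2; so word 5 is Det.
If word 2 were Verb, no tagging could satisfy rule 3; so word 2 is Prep.
If word 3 were Verb, no tagging could satisfy rule 3; so word 3 is Det.
If word 7 were Det, no tagging could satisfy rule 1; so word 7 is Verb.
If word 1 were Verb, no tagging could satisfy rule 2; so word 1 is Prep.
The only consistent sequence is: Prep Prep Det Det Det Prep Verb.
Rule-by-rule: rule 1 ok; rule 2 ok; rule 3 ok; rule 4 ok; rule 5 ok.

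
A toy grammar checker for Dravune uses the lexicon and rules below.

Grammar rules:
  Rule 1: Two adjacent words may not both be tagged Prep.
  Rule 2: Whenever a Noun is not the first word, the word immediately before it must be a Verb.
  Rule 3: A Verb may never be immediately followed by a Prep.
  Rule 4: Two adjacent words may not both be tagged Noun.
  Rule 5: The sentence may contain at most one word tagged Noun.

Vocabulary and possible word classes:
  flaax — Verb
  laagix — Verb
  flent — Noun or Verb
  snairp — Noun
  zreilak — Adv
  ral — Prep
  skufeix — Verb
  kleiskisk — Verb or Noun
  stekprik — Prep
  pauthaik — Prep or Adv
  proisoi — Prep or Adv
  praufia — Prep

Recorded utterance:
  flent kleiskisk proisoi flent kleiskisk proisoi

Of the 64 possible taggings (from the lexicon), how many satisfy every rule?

Candidates per position — 1:flent {Noun,Verb}; 2:kleiskisk {Verb,Noun}; 3:proisoi {Prep,Adv}; 4:flent {Noun,Verb}; 5:kleiskisk {Verb,Noun}; 6:proisoi {Prep,Adv}.
There are 64 candidate sequences in total.
Checking each against the rules leaves 6 sequences.
Count = 6.

6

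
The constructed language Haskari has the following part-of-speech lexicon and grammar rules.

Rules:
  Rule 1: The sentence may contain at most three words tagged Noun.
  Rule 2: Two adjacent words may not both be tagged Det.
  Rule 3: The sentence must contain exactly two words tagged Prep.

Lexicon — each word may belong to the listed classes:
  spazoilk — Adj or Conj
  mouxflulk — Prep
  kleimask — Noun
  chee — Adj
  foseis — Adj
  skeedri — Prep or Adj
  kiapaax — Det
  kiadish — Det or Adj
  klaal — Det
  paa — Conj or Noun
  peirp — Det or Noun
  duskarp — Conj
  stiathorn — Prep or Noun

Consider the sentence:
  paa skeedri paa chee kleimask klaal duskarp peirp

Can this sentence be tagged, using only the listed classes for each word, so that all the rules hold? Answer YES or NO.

Candidates per position — 1:paa {Conj,Noun}; 2:skeedri {Prep,Adj}; 3:paa {Conj,Noun}; 4:chee {Adj}; 5:kleimask {Noun}; 6:klaal {Det}; 7:duskarp {Conj}; 8:peirp {Det,Noun}.
Rule 3 cannot be satisfied by any choice of tags from the lexicon.
So there is no consistent tagging.

NO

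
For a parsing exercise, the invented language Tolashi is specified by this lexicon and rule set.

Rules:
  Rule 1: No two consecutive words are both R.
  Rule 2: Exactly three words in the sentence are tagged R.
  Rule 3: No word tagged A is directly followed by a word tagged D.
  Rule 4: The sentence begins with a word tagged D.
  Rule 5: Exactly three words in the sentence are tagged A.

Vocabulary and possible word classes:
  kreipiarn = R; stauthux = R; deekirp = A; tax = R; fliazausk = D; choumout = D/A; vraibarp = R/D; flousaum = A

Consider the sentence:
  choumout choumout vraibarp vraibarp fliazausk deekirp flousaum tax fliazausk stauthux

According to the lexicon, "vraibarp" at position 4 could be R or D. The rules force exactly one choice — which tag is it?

Candidates per position — 1:choumout {D,A}; 2:choumout {D,A}; 3:vraibarp {R,D}; 4:vraibarp {R,D}; 5:fliazausk {D}; 6:deekirp {A}; 7:flousaum {A}; 8:tax {R}; 9:fliazausk {D}; 10:stauthux {R}.
Word 1 cannot be A — rule 4 would then fail for every completion. It is D.
Word 2 cannot be D — rule 5 would then fail for every completion. It is A.
Word 3 cannot be D — rule 3 would then fail for every completion. It is R.
Word 4 cannot be R — rule 1 would then fail for every completion. It is D.
The only consistent sequence is: D A R D D A A R D R.
Check: rule 1 ✓; rule 2 ✓; rule 3 ✓; rule 4 ✓; rule 5 ✓.

D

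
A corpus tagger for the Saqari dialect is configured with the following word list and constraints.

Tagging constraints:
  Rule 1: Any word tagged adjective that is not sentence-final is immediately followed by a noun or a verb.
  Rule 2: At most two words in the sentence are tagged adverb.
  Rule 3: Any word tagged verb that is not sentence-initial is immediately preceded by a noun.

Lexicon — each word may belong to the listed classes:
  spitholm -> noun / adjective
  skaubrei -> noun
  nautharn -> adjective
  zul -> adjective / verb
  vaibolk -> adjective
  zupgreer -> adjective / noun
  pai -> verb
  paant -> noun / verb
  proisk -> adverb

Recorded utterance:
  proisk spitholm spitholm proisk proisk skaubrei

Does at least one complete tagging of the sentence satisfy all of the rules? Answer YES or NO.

Candidates per position — 1:proisk {adverb}; 2:spitholm {noun,adjective}; 3:spitholm {noun,adjective}; 4:proisk {adverb}; 5:proisk {adverb}; 6:skaubrei {noun}.
Rule 2 cannot be satisfied by any choice of tags from the lexicon.
So there is no consistent tagging.

NO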